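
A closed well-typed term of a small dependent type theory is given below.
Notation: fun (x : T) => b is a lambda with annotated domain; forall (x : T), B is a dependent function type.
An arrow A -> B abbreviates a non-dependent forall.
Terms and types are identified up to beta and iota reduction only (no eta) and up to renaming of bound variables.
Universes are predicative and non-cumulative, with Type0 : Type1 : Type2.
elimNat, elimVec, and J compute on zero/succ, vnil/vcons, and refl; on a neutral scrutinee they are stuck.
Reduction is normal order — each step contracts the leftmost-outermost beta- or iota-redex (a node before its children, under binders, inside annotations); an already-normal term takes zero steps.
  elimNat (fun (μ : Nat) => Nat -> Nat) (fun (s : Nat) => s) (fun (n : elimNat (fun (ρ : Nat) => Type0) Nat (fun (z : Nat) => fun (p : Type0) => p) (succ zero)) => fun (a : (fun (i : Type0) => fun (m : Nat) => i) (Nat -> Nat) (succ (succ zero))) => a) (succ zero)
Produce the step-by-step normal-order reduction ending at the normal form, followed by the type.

reduction (normal order):
  elimNat (fun (μ : Nat) => Nat -> Nat) (fun (s : Nat) => s) (fun (n : elimNat (fun (ρ : Nat) => Type0) Nat (fun (z : Nat) => fun (p : Type0) => p) (succ zero)) => fun (a : (fun (i : Type0) => fun (m : Nat) => i) (Nat -> Nat) (succ (succ zero))) => a) (succ zero)
  ~> (fun (μ : elimNat (fun (s : Nat) => Type0) Nat (fun (n : Nat) => fun (ρ : Type0) => ρ) (succ zero)) => fun (z : (fun (p : Type0) => fun (a : Nat) => p) (Nat -> Nat) (succ (succ zero))) => z) zero (elimNat (fun (i : Nat) => Nat -> Nat) (fun (m : Nat) => m) (fun (δ : elimNat (fun (j : Nat) => Type0) Nat (fun (r : Nat) => fun (g : Type0) => g) (succ zero)) => fun (w : (fun (σ : Type0) => fun (α : Nat) => σ) (Nat -> Nat) (succ (succ zero))) => w) zero)
  ~> (fun (μ : (fun (s : Type0) => fun (n : Nat) => s) (Nat -> Nat) (succ (succ zero))) => μ) (elimNat (fun (ρ : Nat) => Nat -> Nat) (fun (z : Nat) => z) (fun (p : elimNat (fun (a : Nat) => Type0) Nat (fun (i : Nat) => fun (m : Type0) => m) (succ zero)) => fun (δ : (fun (j : Type0) => fun (r : Nat) => j) (Nat -> Nat) (succ (succ zero))) => δ) zero)
  ~> elimNat (fun (μ : Nat) => Nat -> Nat) (fun (s : Nat) => s) (fun (n : elimNat (fun (ρ : Nat) => Type0) Nat (fun (z : Nat) => fun (p : Type0) => p) (succ zero)) => fun (a : (fun (i : Type0) => fun (m : Nat) => i) (Nat -> Nat) (succ (succ zero))) => a) zero
  ~> fun (μ : Nat) => μ
inferred type:
  Nat -> Nat


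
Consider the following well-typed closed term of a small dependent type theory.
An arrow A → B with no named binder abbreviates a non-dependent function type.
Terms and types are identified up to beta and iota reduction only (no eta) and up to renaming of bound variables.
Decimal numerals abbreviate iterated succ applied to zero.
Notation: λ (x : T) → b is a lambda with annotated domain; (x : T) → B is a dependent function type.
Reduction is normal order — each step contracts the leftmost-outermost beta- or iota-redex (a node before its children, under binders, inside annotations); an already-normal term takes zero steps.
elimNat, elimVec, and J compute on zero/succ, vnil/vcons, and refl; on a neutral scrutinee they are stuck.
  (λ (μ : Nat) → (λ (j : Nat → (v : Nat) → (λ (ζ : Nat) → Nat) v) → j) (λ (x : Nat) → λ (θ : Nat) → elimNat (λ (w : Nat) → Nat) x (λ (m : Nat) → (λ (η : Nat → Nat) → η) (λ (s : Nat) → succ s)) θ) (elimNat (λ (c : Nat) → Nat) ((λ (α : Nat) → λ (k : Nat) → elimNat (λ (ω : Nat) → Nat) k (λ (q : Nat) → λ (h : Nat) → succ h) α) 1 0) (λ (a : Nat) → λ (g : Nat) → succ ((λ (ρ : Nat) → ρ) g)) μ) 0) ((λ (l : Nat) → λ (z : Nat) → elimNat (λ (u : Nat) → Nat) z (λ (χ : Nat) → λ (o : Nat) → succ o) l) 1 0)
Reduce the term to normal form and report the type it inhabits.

normal form:
  2
inferred type:
  Nat


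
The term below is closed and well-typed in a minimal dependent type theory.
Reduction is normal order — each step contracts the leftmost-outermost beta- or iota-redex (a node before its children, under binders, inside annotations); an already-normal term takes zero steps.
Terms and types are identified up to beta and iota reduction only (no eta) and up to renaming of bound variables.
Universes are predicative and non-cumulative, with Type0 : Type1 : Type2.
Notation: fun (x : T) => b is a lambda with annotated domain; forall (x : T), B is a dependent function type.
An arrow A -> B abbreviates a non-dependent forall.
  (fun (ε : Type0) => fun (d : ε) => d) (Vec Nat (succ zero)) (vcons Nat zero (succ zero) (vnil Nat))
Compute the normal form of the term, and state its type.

resulting normal form:
  vcons Nat zero (succ zero) (vnil Nat)
the term's type:
  Vec Nat (succ zero)
observation: 2 normal-order steps normalize the term, beginning with a beta-redex.


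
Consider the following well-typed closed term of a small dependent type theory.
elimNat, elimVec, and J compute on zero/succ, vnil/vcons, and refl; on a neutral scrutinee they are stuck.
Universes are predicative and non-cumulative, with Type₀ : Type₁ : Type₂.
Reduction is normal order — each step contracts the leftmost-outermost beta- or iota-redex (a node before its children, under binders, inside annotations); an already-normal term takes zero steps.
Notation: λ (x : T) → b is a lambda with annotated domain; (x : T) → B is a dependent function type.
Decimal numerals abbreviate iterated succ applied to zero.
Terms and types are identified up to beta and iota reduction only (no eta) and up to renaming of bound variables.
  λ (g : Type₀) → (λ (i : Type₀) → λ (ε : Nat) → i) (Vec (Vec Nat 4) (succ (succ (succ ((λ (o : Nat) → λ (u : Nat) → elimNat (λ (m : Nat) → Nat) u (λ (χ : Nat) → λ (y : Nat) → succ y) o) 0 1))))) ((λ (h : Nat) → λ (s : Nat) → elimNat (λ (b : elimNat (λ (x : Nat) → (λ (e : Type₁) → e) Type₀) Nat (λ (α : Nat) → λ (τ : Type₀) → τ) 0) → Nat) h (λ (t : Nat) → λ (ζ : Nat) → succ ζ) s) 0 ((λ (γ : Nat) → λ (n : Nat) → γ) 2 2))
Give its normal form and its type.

resulting normal form:
  λ (g : Type₀) → Vec (Vec Nat 4) 4
inferred type:
  (g : Type₀) → Type₀


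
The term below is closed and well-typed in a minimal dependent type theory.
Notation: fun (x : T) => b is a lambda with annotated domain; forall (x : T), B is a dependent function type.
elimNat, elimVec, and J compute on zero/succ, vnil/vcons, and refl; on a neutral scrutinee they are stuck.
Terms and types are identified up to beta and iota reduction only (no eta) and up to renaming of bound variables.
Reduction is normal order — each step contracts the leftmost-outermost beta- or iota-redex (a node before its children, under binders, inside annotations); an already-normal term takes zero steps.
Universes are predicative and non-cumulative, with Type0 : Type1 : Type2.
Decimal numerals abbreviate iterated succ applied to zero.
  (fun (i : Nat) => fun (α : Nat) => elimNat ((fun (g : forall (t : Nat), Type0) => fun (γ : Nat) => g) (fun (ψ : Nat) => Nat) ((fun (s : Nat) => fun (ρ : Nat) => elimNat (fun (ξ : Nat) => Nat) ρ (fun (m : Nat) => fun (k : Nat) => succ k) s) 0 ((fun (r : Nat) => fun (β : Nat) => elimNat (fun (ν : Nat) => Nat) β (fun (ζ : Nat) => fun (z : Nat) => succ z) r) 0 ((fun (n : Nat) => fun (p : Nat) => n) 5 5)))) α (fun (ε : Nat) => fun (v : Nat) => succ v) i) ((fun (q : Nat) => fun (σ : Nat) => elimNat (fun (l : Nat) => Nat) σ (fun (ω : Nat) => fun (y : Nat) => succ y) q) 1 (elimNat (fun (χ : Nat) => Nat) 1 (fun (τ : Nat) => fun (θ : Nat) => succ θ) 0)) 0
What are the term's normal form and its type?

resulting normal form:
  2
the term's type:
  Nat


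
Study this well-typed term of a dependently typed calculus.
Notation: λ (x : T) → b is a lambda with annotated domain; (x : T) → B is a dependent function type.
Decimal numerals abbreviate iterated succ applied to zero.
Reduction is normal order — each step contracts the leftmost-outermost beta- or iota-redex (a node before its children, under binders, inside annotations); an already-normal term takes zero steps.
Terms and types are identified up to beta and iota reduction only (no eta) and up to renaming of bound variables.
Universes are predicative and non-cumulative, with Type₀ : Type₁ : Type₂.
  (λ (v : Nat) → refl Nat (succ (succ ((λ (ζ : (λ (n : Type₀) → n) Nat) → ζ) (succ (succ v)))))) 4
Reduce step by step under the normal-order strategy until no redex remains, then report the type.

normal-order reduction sequence:
  (λ (v : Nat) → refl Nat (succ (succ ((λ (ζ : (λ (n : Type₀) → n) Nat) → ζ) (succ (succ v)))))) 4
  ~> refl Nat (succ (succ ((λ (v : (λ (ζ : Type₀) → ζ) Nat) → v) 6)))
  ~> refl Nat 8
type:
  Eq Nat 8 8


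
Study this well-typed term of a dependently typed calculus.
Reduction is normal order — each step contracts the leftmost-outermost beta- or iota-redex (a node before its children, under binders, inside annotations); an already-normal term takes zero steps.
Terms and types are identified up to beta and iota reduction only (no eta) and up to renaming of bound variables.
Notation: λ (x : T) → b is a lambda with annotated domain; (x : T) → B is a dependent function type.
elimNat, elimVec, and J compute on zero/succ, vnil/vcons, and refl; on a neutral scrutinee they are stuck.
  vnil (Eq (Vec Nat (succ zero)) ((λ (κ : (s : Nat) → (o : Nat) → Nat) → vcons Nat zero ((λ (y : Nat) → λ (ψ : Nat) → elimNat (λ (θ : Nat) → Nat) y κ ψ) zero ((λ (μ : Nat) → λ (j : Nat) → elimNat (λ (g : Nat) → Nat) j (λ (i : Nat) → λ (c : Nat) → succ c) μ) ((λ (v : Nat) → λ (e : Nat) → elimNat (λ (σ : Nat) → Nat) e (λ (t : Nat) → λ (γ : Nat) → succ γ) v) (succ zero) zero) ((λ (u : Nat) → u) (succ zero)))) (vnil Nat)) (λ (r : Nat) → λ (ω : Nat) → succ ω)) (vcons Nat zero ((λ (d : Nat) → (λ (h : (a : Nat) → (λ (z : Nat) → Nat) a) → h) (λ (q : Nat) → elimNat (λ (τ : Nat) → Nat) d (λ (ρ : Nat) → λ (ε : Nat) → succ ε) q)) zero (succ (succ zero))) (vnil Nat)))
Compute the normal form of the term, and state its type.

resulting normal form:
  vnil (Eq (Vec Nat (succ zero)) (vcons Nat zero (succ (succ zero)) (vnil Nat)) (vcons Nat zero (succ (succ zero)) (vnil Nat)))
the term's type:
  Vec (Eq (Vec Nat (succ zero)) (vcons Nat zero (succ (succ zero)) (vnil Nat)) (vcons Nat zero (succ (succ zero)) (vnil Nat))) zero


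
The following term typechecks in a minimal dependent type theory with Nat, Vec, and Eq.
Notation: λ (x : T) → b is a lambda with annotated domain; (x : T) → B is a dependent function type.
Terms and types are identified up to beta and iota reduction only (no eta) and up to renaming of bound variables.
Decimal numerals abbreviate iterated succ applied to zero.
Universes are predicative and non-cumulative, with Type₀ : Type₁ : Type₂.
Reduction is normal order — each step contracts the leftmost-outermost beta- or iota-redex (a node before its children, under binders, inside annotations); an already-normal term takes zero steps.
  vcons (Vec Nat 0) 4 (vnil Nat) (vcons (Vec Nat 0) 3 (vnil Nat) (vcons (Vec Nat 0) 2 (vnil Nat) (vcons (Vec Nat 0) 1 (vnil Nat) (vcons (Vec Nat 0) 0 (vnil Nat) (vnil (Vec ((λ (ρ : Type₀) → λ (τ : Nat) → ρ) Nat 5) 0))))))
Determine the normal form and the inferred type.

resulting normal form:
  vcons (Vec Nat 0) 4 (vnil Nat) (vcons (Vec Nat 0) 3 (vnil Nat) (vcons (Vec Nat 0) 2 (vnil Nat) (vcons (Vec Nat 0) 1 (vnil Nat) (vcons (Vec Nat 0) 0 (vnil Nat) (vnil (Vec Nat 0))))))
the term's type:
  Vec (Vec Nat 0) 5


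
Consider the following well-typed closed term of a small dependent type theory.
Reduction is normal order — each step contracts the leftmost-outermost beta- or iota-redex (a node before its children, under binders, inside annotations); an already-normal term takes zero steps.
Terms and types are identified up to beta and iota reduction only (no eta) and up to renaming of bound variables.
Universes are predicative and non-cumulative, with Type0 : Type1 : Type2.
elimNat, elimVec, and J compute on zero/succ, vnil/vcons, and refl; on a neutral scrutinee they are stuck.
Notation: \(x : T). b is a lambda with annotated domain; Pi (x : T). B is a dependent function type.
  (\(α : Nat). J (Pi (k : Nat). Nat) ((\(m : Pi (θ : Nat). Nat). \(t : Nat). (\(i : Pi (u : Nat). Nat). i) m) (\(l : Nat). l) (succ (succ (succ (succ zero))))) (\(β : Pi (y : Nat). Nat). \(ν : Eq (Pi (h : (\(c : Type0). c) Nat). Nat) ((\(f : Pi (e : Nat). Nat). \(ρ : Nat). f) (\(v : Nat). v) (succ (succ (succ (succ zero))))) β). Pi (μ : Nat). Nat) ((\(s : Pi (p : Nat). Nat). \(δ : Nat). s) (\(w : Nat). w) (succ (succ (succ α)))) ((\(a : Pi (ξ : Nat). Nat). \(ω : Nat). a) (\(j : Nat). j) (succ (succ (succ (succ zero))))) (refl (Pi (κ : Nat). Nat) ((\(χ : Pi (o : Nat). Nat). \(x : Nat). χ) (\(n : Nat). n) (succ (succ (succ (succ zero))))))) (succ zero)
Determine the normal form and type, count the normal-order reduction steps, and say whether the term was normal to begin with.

resulting normal form:
  \(α : Nat). α
type:
  Pi (α : Nat). Nat
normal-order step count: 4
term was already normal: no
first redex: a beta-redex


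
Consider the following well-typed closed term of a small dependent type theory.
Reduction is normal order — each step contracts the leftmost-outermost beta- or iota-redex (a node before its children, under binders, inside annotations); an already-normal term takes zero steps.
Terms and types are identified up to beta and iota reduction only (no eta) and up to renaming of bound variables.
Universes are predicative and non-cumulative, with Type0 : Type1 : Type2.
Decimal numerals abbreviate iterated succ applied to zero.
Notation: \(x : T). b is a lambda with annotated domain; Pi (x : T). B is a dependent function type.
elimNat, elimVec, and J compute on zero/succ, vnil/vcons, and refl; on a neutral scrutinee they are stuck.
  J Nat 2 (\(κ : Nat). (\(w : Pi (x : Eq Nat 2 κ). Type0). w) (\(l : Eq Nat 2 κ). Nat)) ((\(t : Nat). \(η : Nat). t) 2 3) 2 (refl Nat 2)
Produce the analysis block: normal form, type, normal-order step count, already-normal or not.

resulting normal form:
  2
inferred type:
  Nat
normal-order step count: 3
term was already normal: no
first redex: a J iota-redex


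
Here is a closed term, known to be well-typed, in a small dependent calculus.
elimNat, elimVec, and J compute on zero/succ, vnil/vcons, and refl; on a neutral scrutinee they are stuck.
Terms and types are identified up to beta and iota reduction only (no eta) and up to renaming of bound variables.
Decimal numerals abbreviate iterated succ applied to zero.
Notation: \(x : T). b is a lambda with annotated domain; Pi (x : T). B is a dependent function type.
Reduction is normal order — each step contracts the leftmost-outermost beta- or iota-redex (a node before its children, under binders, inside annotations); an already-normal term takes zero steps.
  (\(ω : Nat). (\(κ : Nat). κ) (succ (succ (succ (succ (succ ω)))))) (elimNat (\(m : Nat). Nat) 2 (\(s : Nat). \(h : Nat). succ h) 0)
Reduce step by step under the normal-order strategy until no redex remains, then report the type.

normal-order reduction:
  (\(ω : Nat). (\(κ : Nat). κ) (succ (succ (succ (succ (succ ω)))))) (elimNat (\(m : Nat). Nat) 2 (\(s : Nat). \(h : Nat). succ h) 0)
  ~> (\(ω : Nat). ω) (succ (succ (succ (succ (succ (elimNat (\(κ : Nat). Nat) 2 (\(m : Nat). \(s : Nat). succ s) 0))))))
  ~> succ (succ (succ (succ (succ (elimNat (\(ω : Nat). Nat) 2 (\(κ : Nat). \(m : Nat). succ m) 0)))))
  ~> 7
inferred type:
  Nat


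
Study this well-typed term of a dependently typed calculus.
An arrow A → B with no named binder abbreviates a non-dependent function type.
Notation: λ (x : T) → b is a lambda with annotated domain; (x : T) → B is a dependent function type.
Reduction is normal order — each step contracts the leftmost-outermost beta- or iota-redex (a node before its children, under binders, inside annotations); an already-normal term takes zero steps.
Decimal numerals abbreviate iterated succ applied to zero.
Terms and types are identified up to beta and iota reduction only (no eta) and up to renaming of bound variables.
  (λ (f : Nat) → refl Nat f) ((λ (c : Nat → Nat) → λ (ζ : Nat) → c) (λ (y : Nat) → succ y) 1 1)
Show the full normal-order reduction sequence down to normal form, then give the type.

reduction (normal order):
  (λ (f : Nat) → refl Nat f) ((λ (c : Nat → Nat) → λ (ζ : Nat) → c) (λ (y : Nat) → succ y) 1 1)
  ~> refl Nat ((λ (f : Nat → Nat) → λ (c : Nat) → f) (λ (ζ : Nat) → succ ζ) 1 1)
  ~> refl Nat ((λ (f : Nat) → λ (c : Nat) → succ c) 1 1)
  ~> refl Nat ((λ (f : Nat) → succ f) 1)
  ~> refl Nat 2
type:
  Eq Nat 2 2


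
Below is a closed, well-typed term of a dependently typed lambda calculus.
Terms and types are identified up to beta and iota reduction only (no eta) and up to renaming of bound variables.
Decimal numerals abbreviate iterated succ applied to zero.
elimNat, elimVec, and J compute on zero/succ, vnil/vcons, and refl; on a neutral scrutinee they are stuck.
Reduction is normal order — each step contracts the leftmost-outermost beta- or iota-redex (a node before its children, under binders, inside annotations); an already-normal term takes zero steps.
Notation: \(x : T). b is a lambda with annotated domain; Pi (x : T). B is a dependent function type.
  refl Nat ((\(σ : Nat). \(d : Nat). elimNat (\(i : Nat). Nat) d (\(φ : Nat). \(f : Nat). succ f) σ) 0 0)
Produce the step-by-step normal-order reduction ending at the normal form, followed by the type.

normal-order reduction:
  refl Nat ((\(σ : Nat). \(d : Nat). elimNat (\(i : Nat). Nat) d (\(φ : Nat). \(f : Nat). succ f) σ) 0 0)
  ~> refl Nat ((\(σ : Nat). elimNat (\(d : Nat). Nat) σ (\(i : Nat). \(φ : Nat). succ φ) 0) 0)
  ~> refl Nat (elimNat (\(σ : Nat). Nat) 0 (\(d : Nat). \(i : Nat). succ i) 0)
  ~> refl Nat 0
inferred type:
  Eq Nat 0 0


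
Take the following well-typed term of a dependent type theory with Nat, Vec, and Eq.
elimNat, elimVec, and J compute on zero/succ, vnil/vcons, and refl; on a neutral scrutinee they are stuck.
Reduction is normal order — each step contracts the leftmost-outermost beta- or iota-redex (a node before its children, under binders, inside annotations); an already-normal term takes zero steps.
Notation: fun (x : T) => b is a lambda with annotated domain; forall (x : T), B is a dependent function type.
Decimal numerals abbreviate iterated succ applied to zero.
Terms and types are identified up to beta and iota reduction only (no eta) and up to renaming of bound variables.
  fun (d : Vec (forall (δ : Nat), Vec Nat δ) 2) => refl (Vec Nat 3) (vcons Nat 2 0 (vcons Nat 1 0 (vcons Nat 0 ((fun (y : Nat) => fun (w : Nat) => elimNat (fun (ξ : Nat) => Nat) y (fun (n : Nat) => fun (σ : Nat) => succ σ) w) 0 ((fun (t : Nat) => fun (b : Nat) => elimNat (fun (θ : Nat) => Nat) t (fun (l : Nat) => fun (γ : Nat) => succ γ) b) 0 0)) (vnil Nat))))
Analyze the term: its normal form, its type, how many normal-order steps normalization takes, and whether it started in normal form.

reduced normal form:
  fun (d : Vec (forall (δ : Nat), Vec Nat δ) 2) => refl (Vec Nat 3) (vcons Nat 2 0 (vcons Nat 1 0 (vcons Nat 0 0 (vnil Nat))))
the term's type:
  forall (d : Vec (forall (δ : Nat), Vec Nat δ) 2), Eq (Vec Nat 3) (vcons Nat 2 0 (vcons Nat 1 0 (vcons Nat 0 0 (vnil Nat)))) (vcons Nat 2 0 (vcons Nat 1 0 (vcons Nat 0 0 (vnil Nat))))
normal-order step count: 6
already normal: no
first contracted redex: a beta-redex


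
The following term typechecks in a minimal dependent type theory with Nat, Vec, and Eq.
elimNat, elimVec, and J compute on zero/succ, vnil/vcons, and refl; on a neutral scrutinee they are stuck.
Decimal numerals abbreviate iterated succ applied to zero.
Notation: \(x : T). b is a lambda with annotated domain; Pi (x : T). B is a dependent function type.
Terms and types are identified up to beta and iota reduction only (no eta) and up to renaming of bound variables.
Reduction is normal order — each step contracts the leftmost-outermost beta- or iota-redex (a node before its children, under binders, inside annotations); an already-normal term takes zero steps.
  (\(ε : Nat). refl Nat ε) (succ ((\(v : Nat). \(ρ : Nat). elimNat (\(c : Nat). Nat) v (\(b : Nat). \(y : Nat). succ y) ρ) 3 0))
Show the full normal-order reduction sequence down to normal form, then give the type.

normal-order reduction:
  (\(ε : Nat). refl Nat ε) (succ ((\(v : Nat). \(ρ : Nat). elimNat (\(c : Nat). Nat) v (\(b : Nat). \(y : Nat). succ y) ρ) 3 0))
  ~> refl Nat (succ ((\(ε : Nat). \(v : Nat). elimNat (\(ρ : Nat). Nat) ε (\(c : Nat). \(b : Nat). succ b) v) 3 0))
  ~> refl Nat (succ ((\(ε : Nat). elimNat (\(v : Nat). Nat) 3 (\(ρ : Nat). \(c : Nat). succ c) ε) 0))
  ~> refl Nat (succ (elimNat (\(ε : Nat). Nat) 3 (\(v : Nat). \(ρ : Nat). succ ρ) 0))
  ~> refl Nat 4
the term's type:
  Eq Nat 4 4


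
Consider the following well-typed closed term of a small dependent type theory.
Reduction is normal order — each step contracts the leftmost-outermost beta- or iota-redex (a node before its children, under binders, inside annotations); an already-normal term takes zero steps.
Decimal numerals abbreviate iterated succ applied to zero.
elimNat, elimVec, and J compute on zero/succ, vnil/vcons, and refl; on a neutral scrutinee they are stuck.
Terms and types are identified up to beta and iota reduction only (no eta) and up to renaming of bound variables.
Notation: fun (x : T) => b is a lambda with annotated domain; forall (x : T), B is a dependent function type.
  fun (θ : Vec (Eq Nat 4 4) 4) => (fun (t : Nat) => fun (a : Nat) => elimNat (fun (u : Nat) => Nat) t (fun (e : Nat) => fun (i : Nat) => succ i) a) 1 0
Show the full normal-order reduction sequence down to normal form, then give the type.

normal-order reduction sequence:
  fun (θ : Vec (Eq Nat 4 4) 4) => (fun (t : Nat) => fun (a : Nat) => elimNat (fun (u : Nat) => Nat) t (fun (e : Nat) => fun (i : Nat) => succ i) a) 1 0
  ~> fun (θ : Vec (Eq Nat 4 4) 4) => (fun (t : Nat) => elimNat (fun (a : Nat) => Nat) 1 (fun (u : Nat) => fun (e : Nat) => succ e) t) 0
  ~> fun (θ : Vec (Eq Nat 4 4) 4) => elimNat (fun (t : Nat) => Nat) 1 (fun (a : Nat) => fun (u : Nat) => succ u) 0
  ~> fun (θ : Vec (Eq Nat 4 4) 4) => 1
inferred type:
  forall (θ : Vec (Eq Nat 4 4) 4), Nat


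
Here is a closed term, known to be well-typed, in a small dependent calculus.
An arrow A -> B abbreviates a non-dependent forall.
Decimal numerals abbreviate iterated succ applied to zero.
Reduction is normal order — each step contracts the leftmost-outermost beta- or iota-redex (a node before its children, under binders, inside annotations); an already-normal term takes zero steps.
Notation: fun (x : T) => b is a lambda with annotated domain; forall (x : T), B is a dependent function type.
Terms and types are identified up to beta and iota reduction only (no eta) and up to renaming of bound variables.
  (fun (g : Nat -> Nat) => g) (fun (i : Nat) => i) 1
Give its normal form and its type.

reduced normal form:
  1
type:
  Nat


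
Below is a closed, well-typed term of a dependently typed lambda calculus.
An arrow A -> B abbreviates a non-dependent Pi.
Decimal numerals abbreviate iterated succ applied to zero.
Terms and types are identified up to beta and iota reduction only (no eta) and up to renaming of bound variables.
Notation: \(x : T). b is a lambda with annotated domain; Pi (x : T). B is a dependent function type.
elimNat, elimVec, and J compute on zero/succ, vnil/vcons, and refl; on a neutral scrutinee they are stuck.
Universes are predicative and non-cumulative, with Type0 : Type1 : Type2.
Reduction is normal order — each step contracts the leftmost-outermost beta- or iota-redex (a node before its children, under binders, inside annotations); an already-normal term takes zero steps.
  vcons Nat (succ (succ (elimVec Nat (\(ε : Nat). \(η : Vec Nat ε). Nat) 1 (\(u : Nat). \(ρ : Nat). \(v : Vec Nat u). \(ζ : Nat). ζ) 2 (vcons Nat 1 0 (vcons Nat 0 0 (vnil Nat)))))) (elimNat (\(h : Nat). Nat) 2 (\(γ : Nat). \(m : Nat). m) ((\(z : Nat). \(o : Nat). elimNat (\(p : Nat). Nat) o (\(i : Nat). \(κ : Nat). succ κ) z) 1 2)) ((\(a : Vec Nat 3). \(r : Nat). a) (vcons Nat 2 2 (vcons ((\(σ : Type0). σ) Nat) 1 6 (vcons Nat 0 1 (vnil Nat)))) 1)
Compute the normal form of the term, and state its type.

resulting normal form:
  vcons Nat 3 2 (vcons Nat 2 2 (vcons Nat 1 6 (vcons Nat 0 1 (vnil Nat))))
inferred type:
  Vec Nat 4
observation: 30 normal-order steps separate the term from its normal form.


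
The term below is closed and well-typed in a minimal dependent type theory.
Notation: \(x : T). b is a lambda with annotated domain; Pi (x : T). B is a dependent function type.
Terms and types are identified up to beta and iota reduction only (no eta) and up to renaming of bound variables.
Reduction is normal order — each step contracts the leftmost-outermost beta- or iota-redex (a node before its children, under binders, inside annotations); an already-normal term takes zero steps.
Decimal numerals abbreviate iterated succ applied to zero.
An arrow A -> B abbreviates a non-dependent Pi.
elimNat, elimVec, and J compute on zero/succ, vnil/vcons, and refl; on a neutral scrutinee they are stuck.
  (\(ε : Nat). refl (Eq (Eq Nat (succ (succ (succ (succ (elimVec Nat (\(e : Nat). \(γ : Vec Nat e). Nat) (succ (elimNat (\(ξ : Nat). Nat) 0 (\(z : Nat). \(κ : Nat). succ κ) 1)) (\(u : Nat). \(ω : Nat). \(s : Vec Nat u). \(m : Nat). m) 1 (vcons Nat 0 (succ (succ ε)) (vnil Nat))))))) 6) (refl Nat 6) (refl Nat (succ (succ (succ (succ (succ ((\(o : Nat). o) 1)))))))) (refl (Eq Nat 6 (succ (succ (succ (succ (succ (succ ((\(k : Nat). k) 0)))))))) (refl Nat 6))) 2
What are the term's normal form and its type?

reduced normal form:
  refl (Eq (Eq Nat 6 6) (refl Nat 6) (refl Nat 6)) (refl (Eq Nat 6 6) (refl Nat 6))
type:
  Eq (Eq (Eq Nat 6 6) (refl Nat 6) (refl Nat 6)) (refl (Eq Nat 6 6) (refl Nat 6)) (refl (Eq Nat 6 6) (refl Nat 6))


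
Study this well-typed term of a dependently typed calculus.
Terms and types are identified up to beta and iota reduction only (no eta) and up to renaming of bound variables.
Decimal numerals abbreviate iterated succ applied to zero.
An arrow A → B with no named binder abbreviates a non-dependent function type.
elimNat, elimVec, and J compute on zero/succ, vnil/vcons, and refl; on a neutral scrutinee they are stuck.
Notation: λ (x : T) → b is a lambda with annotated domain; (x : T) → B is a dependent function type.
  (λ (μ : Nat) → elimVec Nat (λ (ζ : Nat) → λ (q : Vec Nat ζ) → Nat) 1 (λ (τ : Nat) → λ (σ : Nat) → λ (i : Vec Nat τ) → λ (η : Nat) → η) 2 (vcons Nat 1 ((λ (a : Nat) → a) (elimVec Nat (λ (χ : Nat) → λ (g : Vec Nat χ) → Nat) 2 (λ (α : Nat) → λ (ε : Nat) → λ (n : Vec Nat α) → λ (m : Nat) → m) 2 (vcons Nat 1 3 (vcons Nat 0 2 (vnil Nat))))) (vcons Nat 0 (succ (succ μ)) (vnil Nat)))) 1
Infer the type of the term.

the term's type:
  Nat


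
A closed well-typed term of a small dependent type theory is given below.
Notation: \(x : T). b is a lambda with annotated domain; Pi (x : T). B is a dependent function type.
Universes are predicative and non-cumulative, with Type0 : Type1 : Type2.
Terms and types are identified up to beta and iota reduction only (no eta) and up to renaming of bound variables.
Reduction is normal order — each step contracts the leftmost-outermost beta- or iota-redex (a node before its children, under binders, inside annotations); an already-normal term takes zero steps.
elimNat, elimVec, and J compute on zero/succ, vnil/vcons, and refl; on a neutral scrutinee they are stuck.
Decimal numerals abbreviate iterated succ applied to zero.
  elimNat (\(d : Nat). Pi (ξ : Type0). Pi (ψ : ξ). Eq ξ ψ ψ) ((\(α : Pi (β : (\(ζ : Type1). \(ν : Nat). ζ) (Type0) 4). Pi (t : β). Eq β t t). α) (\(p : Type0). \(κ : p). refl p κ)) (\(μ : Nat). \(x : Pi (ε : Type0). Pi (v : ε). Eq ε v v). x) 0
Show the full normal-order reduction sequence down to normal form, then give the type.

normal-order reduction sequence:
  elimNat (\(d : Nat). Pi (ξ : Type0). Pi (ψ : ξ). Eq ξ ψ ψ) ((\(α : Pi (β : (\(ζ : Type1). \(ν : Nat). ζ) (Type0) 4). Pi (t : β). Eq β t t). α) (\(p : Type0). \(κ : p). refl p κ)) (\(μ : Nat). \(x : Pi (ε : Type0). Pi (v : ε). Eq ε v v). x) 0
  ~> (\(d : Pi (ξ : (\(ψ : Type1). \(α : Nat). ψ) (Type0) 4). Pi (β : ξ). Eq ξ β β). d) (\(ζ : Type0). \(ν : ζ). refl ζ ν)
  ~> \(d : Type0). \(ξ : d). refl d ξ
the term's type:
  Pi (d : Type0). Pi (ξ : d). Eq d ξ ξ


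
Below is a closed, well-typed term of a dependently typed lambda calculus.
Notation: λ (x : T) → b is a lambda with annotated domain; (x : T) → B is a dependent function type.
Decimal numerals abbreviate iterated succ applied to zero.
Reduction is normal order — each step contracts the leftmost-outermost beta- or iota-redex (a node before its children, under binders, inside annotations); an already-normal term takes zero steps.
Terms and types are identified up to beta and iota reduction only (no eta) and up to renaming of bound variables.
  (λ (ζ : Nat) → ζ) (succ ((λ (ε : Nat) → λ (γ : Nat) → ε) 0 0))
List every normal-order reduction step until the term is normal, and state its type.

normal-order reduction:
  (λ (ζ : Nat) → ζ) (succ ((λ (ε : Nat) → λ (γ : Nat) → ε) 0 0))
  ~> succ ((λ (ζ : Nat) → λ (ε : Nat) → ζ) 0 0)
  ~> succ ((λ (ζ : Nat) → 0) 0)
  ~> 1
the term's type:
  Nat


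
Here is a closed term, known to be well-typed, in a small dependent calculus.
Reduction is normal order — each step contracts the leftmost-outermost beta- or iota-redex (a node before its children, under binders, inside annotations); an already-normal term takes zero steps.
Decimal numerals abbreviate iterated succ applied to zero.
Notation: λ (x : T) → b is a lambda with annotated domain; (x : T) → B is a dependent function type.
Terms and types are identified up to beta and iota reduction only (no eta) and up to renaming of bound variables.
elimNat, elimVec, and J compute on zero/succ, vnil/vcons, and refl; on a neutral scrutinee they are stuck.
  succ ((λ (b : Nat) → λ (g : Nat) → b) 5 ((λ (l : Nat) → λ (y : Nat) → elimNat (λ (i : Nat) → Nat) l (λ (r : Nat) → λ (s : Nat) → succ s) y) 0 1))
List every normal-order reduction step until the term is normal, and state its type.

normal-order reduction:
  succ ((λ (b : Nat) → λ (g : Nat) → b) 5 ((λ (l : Nat) → λ (y : Nat) → elimNat (λ (i : Nat) → Nat) l (λ (r : Nat) → λ (s : Nat) → succ s) y) 0 1))
  ~> succ ((λ (b : Nat) → 5) ((λ (g : Nat) → λ (l : Nat) → elimNat (λ (y : Nat) → Nat) g (λ (i : Nat) → λ (r : Nat) → succ r) l) 0 1))
  ~> 6
type:
  Nat


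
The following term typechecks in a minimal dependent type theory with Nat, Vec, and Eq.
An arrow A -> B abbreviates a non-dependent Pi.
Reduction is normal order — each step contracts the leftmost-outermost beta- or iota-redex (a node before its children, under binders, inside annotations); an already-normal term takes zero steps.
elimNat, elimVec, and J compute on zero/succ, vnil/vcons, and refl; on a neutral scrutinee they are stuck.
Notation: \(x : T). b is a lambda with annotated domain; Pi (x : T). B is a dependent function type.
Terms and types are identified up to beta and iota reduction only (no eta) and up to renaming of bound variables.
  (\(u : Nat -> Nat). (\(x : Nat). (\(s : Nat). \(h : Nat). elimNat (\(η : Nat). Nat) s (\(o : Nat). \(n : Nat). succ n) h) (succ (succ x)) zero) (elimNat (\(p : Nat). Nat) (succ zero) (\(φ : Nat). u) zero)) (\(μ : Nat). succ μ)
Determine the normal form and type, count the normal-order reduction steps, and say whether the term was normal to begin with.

resulting normal form:
  succ (succ (succ zero))
the term's type:
  Nat
steps to reach normal form (normal order): 6
term was already normal: no
first contracted redex: a beta-redex


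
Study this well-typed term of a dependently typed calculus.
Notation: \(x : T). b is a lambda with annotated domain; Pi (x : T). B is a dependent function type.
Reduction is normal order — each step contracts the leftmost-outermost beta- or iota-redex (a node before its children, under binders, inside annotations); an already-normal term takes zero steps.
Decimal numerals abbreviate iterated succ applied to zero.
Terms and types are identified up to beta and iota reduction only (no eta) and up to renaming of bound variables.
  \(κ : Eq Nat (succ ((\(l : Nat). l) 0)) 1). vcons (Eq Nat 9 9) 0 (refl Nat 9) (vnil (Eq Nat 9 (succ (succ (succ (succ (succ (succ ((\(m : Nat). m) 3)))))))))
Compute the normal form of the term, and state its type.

reduced normal form:
  \(κ : Eq Nat 1 1). vcons (Eq Nat 9 9) 0 (refl Nat 9) (vnil (Eq Nat 9 9))
the term's type:
  Pi (κ : Eq Nat 1 1). Vec (Eq Nat 9 9) 1


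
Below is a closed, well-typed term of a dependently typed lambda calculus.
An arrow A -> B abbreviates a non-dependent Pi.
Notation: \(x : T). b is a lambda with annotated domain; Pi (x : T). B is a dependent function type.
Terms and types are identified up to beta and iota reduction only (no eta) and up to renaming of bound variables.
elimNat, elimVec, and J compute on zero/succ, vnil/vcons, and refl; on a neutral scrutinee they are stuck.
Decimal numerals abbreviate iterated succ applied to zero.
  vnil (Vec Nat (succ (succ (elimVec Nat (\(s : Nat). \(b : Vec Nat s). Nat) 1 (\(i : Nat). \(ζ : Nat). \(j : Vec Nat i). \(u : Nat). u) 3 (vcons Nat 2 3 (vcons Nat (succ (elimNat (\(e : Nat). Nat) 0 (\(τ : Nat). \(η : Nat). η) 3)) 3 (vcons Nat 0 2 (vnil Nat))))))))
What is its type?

type:
  Vec (Vec Nat 3) 0


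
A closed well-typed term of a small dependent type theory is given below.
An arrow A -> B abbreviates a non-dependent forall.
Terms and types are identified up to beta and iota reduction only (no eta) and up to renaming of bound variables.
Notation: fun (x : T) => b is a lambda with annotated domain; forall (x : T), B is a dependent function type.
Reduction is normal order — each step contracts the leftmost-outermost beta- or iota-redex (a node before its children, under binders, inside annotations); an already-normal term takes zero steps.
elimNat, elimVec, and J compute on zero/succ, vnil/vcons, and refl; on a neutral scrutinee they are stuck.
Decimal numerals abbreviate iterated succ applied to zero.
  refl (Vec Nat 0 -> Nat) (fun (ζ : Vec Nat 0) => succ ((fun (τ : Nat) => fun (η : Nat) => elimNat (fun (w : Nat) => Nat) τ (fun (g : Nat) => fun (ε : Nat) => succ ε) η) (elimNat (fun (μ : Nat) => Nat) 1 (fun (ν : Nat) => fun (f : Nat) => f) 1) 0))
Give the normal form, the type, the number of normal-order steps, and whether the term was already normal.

resulting normal form:
  refl (Vec Nat 0 -> Nat) (fun (ζ : Vec Nat 0) => 2)
inferred type:
  Eq (Vec Nat 0 -> Nat) (fun (ζ : Vec Nat 0) => 2) (fun (τ : Vec Nat 0) => 2)
reduction steps (normal order): 7
term was already normal: no
first contracted redex: a beta-redex


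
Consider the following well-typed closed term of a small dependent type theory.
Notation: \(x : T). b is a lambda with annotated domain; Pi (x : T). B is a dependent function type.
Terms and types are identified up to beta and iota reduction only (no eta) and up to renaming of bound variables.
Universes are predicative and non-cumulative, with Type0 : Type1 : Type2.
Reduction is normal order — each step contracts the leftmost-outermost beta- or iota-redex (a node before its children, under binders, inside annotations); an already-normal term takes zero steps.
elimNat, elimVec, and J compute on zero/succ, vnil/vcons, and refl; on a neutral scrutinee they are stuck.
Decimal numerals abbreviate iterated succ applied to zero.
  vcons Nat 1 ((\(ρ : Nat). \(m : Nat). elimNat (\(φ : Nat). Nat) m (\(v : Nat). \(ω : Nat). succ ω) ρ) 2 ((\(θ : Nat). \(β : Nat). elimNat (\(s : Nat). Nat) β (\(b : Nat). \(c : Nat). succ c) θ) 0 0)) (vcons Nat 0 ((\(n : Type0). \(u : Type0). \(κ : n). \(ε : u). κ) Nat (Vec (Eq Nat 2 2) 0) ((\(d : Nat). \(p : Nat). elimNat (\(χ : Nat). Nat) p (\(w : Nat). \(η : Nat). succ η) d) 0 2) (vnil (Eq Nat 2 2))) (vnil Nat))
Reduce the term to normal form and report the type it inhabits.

normal form:
  vcons Nat 1 2 (vcons Nat 0 2 (vnil Nat))
type:
  Vec Nat 2


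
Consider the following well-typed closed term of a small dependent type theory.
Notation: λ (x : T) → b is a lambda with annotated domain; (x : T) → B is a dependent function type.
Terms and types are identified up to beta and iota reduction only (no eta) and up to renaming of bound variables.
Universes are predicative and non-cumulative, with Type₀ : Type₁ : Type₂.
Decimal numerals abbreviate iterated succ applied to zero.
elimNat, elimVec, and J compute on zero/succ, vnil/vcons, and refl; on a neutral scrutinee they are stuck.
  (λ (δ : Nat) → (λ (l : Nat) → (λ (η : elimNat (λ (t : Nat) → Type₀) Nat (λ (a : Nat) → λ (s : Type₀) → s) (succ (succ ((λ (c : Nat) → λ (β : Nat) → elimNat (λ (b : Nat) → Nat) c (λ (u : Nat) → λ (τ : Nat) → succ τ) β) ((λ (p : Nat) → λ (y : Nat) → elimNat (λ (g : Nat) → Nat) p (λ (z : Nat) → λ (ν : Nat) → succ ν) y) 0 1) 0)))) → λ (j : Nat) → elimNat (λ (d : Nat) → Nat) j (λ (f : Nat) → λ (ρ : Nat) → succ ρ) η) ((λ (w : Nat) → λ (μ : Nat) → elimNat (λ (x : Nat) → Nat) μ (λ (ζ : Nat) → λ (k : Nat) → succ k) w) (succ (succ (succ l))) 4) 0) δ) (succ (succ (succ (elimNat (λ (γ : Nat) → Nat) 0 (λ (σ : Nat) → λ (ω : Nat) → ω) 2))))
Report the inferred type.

type:
  Nat


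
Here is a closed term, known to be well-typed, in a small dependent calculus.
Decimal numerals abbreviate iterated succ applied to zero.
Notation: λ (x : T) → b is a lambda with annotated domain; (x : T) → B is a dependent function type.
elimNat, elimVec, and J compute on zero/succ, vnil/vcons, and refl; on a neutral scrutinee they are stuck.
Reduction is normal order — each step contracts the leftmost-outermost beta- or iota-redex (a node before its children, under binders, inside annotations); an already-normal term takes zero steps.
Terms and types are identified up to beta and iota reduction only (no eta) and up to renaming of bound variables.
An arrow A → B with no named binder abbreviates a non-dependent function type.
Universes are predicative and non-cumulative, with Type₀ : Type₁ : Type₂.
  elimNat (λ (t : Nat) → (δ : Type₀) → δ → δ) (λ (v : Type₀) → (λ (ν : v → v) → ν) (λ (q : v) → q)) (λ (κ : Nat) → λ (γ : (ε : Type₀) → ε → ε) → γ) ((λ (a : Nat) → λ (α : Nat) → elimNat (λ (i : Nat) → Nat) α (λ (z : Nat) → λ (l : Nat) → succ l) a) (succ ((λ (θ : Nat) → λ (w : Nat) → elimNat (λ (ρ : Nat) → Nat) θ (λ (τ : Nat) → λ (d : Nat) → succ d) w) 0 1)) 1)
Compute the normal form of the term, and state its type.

reduced normal form:
  λ (t : Type₀) → λ (δ : t) → δ
inferred type:
  (t : Type₀) → t → t
observation: the first redex contracted is a beta-redex; the normal form is reached in 26 normal-order steps.


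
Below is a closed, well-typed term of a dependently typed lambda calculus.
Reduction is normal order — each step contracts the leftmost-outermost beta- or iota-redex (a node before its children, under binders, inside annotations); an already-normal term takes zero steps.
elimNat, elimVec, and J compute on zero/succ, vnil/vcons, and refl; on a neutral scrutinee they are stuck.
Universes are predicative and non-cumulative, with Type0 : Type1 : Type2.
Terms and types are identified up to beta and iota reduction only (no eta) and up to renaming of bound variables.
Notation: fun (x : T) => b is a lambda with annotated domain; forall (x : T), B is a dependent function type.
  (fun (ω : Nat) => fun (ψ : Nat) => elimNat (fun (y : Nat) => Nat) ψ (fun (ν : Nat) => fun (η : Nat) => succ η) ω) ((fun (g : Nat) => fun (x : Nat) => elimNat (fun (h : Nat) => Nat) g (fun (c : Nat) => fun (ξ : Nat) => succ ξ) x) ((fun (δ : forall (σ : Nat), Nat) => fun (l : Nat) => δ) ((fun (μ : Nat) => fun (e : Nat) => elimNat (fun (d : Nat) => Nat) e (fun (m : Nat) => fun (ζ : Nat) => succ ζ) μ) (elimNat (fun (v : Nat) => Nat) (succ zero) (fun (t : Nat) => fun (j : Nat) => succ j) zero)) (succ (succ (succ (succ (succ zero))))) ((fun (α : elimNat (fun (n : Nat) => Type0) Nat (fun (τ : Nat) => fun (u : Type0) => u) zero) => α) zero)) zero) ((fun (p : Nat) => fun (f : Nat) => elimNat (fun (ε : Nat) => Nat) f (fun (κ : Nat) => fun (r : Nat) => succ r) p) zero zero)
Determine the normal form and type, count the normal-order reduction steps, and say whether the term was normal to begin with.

normal form:
  succ zero
type:
  Nat
reduction steps (normal order): 22
started in normal form: no
first redex: a beta-redex
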